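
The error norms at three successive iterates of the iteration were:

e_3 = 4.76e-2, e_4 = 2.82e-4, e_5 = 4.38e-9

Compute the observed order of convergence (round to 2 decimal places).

p ≈ ln(e_5/e_4) / ln(e_4/e_3)
  = ln(4.38e-9/2.82e-4) / ln(2.82e-4/4.76e-2)
  = ln(1.55319e-05) / ln(0.00592437)
  = -11.07261 / -5.12868 ≈ 2.15896

2.16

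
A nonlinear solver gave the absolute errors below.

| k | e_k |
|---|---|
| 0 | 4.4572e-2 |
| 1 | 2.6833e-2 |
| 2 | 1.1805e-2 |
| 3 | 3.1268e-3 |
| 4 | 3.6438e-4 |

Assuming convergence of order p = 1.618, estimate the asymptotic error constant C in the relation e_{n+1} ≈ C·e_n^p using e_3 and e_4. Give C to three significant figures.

C ≈ e_4 / e_3^1.618
  = 3.6438e-4 / (3.1268e-3)^1.618
  = 3.6438e-4 / 8.85262e-05 ≈ 4.1161

4.12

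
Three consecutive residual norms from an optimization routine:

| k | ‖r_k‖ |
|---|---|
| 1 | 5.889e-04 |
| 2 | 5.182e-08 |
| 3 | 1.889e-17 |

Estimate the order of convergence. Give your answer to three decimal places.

p ≈ ln(‖r_3‖/‖r_2‖) / ln(‖r_2‖/‖r_1‖)
  = ln(1.889e-17/5.182e-08) / ln(5.182e-08/5.889e-04)
  = ln(3.64531e-10) / ln(8.79946e-05)
  = -21.732410 / -9.338235 ≈ 2.327250

2.327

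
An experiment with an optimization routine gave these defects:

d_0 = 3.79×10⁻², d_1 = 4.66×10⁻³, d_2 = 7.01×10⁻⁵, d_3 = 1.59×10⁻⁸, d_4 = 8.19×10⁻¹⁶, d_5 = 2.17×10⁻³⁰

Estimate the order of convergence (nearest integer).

2

Consecutive ratios: d_5/d_4 = 2.17×10⁻³⁰/8.19×10⁻¹⁶ = 2.64957e-15, d_4/d_3 = 8.19×10⁻¹⁶/1.59×10⁻⁸ = 5.15094e-08.
p ≈ ln(2.64957e-15)/ln(5.15094e-08) = -33.5644/-16.7815 ≈ 2.00.
So the convergence is quadratic (order 2).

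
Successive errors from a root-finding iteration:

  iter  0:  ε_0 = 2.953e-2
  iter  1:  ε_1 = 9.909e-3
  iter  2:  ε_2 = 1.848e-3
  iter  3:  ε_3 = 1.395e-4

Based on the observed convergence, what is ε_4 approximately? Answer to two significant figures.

2.6e-6

First estimate the order: p ≈ ln(ε_3/ε_2) / ln(ε_2/ε_1) = ln(1.395e-4/1.848e-3)/ln(1.848e-3/9.909e-3) = ln(0.075487)/ln(0.186497) ≈ 1.5386.
Then ε_4 ≈ ε_3·(ε_3/ε_2)^p = 1.395e-4·(0.075487)^1.5386 = 1.395e-4·0.0187713 ≈ 2.619e-06.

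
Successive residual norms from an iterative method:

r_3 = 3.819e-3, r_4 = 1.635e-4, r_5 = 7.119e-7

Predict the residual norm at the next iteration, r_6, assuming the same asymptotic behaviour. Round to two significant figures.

First estimate the order: p ≈ ln(r_5/r_4) / ln(r_4/r_3) = ln(7.119e-7/1.635e-4)/ln(1.635e-4/3.819e-3) = ln(0.00435413)/ln(0.0428123) ≈ 1.7254.
Then r_6 ≈ r_5·(r_5/r_4)^p = 7.119e-7·(0.00435413)^1.7254 = 7.119e-7·8.43646e-05 ≈ 6.006e-11.

6.0e-11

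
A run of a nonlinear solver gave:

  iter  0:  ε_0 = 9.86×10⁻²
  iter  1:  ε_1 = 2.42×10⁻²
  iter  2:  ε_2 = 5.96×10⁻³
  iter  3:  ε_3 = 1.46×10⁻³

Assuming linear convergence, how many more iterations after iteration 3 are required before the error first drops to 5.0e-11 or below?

Rate ρ ≈ ε_3/ε_2 = 1.46×10⁻³/5.96×10⁻³ = 0.2450.
After j more steps, ε_{3+j} ≈ 1.46×10⁻³·ρ^j; need ρ^j ≤ 5.0e-11/1.46×10⁻³ = 3.42466e-08.
j ≥ ln(3.42466e-08)/ln(0.2450) = -17.1897/-1.40650 = 12.222.
So 13 more iterations are needed.

13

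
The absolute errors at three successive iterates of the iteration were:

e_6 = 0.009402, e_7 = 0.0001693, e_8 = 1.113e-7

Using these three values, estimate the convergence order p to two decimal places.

p ≈ ln(e_8/e_7) / ln(e_7/e_6)
  = ln(1.113e-7/0.0001693) / ln(0.0001693/0.009402)
  = ln(0.000657413) / ln(0.0180068)
  = -7.32720 / -4.01701 ≈ 1.82404

1.82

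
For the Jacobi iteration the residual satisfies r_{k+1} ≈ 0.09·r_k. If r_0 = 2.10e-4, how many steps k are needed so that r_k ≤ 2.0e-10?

After k steps, r_k ≈ 2.10e-4·0.09^k.
Need 0.09^k ≤ 2.0e-10/2.10e-4 = 9.52381e-07.
k ≥ ln(9.52381e-07)/ln(0.09) = -13.8643/-2.40795 = 5.758.
Smallest integer k = 6.

6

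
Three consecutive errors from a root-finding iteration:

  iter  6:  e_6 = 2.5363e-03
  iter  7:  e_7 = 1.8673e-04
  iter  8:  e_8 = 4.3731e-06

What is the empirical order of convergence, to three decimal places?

p ≈ ln(e_8/e_7) / ln(e_7/e_6)
  = ln(4.3731e-06/1.8673e-04) / ln(1.8673e-04/2.5363e-03)
  = ln(0.0234194) / ln(0.073623)
  = -3.754191 / -2.608798 ≈ 1.439050

1.439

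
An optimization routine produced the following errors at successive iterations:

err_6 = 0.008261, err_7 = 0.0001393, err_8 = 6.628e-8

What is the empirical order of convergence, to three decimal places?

p ≈ ln(err_8/err_7) / ln(err_7/err_6)
  = ln(6.628e-8/0.0001393) / ln(0.0001393/0.008261)
  = ln(0.000475808) / ln(0.0168624)
  = -7.650496 / -4.082669 ≈ 1.873896

1.874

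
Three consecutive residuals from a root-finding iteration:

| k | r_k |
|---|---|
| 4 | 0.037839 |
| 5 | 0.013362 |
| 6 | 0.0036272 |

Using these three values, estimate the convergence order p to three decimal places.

1.253

p ≈ ln(r_6/r_5) / ln(r_5/r_4)
  = ln(0.0036272/0.013362) / ln(0.013362/0.037839)
  = ln(0.271456) / ln(0.353128)
  = -1.303955 / -1.040925 ≈ 1.252689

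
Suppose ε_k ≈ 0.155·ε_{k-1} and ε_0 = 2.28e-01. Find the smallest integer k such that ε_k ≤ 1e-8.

10

After k steps, ε_k ≈ 2.28e-01·0.155^k.
Need 0.155^k ≤ 1e-8/2.28e-01 = 4.38596e-08.
k ≥ ln(4.38596e-08)/ln(0.155) = -16.9423/-1.86433 = 9.088.
Smallest integer k = 10.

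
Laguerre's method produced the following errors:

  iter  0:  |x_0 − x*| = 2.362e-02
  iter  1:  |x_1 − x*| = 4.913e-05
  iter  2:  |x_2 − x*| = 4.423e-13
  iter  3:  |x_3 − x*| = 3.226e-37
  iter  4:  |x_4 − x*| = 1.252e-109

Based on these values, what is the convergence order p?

Consecutive ratios: |x_4 − x*|/|x_3 − x*| = 1.252e-109/3.226e-37 = 3.88097e-73, |x_3 − x*|/|x_2 − x*| = 3.226e-37/4.423e-13 = 7.29369e-25.
p ≈ ln(3.88097e-73)/ln(7.29369e-25) = -166.7326/-55.5776 ≈ 3.00.
So the convergence is cubic (order 3).

3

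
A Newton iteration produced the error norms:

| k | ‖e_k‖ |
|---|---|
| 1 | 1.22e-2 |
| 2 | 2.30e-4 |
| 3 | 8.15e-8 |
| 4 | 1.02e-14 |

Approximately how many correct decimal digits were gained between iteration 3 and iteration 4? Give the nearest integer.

Digits gained ≈ log₁₀(‖e_3‖/‖e_4‖) = log₁₀(8.15e-8/1.02e-14) = log₁₀(7.9902e+06) ≈ 6.903.

7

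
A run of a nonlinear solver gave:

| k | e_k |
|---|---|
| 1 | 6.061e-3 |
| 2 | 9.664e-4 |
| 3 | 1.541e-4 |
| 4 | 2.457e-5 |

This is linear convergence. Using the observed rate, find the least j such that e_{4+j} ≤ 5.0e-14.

Rate ρ ≈ e_4/e_3 = 2.457e-5/1.541e-4 = 0.1594.
After j more steps, e_{4+j} ≈ 2.457e-5·ρ^j; need ρ^j ≤ 5.0e-14/2.457e-5 = 2.035e-09.
j ≥ ln(2.035e-09)/ln(0.1594) = -20.0128/-1.83634 = 10.898.
So 11 more iterations are needed.

11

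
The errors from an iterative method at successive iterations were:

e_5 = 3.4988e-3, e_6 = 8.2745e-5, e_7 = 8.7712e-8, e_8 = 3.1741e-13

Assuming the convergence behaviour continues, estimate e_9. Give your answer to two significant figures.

3.5e-23

First estimate the order: p ≈ ln(e_8/e_7) / ln(e_7/e_6) = ln(3.1741e-13/8.7712e-8)/ln(8.7712e-8/8.2745e-5) = ln(3.61878e-06)/ln(0.00106003) ≈ 1.8293.
Then e_9 ≈ e_8·(e_8/e_7)^p = 3.1741e-13·(3.61878e-06)^1.8293 = 3.1741e-13·1.11167e-10 ≈ 3.529e-23.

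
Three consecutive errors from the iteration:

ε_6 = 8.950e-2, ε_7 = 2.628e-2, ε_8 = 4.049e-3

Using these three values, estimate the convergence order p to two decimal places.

p ≈ ln(ε_8/ε_7) / ln(ε_7/ε_6)
  = ln(4.049e-3/2.628e-2) / ln(2.628e-2/8.950e-2)
  = ln(0.154072) / ln(0.293631)
  = -1.87034 / -1.22543 ≈ 1.52627

1.53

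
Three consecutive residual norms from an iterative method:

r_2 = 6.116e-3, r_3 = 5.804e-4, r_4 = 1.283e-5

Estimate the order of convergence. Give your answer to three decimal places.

p ≈ ln(r_4/r_3) / ln(r_3/r_2)
  = ln(1.283e-5/5.804e-4) / ln(5.804e-4/6.116e-3)
  = ln(0.0221054) / ln(0.0948986)
  = -3.811933 / -2.354946 ≈ 1.618692

1.619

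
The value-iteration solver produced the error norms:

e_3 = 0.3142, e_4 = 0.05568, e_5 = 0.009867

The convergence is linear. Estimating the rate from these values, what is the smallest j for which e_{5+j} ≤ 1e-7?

7

Rate ρ ≈ e_5/e_4 = 0.009867/0.05568 = 0.1772.
After j more steps, e_{5+j} ≈ 0.009867·ρ^j; need ρ^j ≤ 1e-7/0.009867 = 1.01348e-05.
j ≥ ln(1.01348e-05)/ln(0.1772) = -11.4995/-1.73048 = 6.645.
So 7 more iterations are needed.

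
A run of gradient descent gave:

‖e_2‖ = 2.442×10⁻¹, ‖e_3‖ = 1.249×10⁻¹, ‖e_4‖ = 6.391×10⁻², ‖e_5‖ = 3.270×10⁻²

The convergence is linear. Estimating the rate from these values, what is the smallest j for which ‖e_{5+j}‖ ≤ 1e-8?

23

Rate ρ ≈ ‖e_5‖/‖e_4‖ = 3.270×10⁻²/6.391×10⁻² = 0.5117.
After j more steps, ‖e_{5+j}‖ ≈ 3.270×10⁻²·ρ^j; need ρ^j ≤ 1e-8/3.270×10⁻² = 3.0581e-07.
j ≥ ln(3.0581e-07)/ln(0.5117) = -15.0003/-0.67002 = 22.388.
So 23 more iterations are needed.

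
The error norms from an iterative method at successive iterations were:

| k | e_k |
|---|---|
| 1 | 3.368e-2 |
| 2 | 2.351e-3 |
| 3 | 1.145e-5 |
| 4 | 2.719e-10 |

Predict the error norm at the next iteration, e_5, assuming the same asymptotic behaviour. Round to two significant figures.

1.5e-19

First estimate the order: p ≈ ln(e_4/e_3) / ln(e_3/e_2) = ln(2.719e-10/1.145e-5)/ln(1.145e-5/2.351e-3) = ln(2.37467e-05)/ln(0.00487027) ≈ 1.9998.
Then e_5 ≈ e_4·(e_4/e_3)^p = 2.719e-10·(2.37467e-05)^1.9998 = 2.719e-10·5.65108e-10 ≈ 1.537e-19.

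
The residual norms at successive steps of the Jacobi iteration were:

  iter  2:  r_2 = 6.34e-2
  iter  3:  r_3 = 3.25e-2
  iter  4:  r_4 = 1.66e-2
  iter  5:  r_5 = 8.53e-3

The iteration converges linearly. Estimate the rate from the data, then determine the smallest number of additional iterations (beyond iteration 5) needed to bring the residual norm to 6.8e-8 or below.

Rate ρ ≈ r_5/r_4 = 8.53e-3/1.66e-2 = 0.5139.
After j more steps, r_{5+j} ≈ 8.53e-3·ρ^j; need ρ^j ≤ 6.8e-8/8.53e-3 = 7.97186e-06.
j ≥ ln(7.97186e-06)/ln(0.5139) = -11.7396/-0.66573 = 17.634.
So 18 more iterations are needed.

18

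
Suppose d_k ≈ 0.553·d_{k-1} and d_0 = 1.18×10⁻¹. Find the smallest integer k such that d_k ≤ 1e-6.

After k steps, d_k ≈ 1.18×10⁻¹·0.553^k.
Need 0.553^k ≤ 1e-6/1.18×10⁻¹ = 8.47458e-06.
k ≥ ln(8.47458e-06)/ln(0.553) = -11.6784/-0.59240 = 19.714.
Smallest integer k = 20.

20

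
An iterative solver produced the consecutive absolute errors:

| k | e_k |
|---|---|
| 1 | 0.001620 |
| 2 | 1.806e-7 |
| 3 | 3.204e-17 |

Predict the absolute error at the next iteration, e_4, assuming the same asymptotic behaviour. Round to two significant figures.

2.8e-41

First estimate the order: p ≈ ln(e_3/e_2) / ln(e_2/e_1) = ln(3.204e-17/1.806e-7)/ln(1.806e-7/0.001620) = ln(1.77409e-10)/ln(0.000111481) ≈ 2.4669.
Then e_4 ≈ e_3·(e_3/e_2)^p = 3.204e-17·(1.77409e-10)^2.4669 = 3.204e-17·8.81451e-25 ≈ 2.824e-41.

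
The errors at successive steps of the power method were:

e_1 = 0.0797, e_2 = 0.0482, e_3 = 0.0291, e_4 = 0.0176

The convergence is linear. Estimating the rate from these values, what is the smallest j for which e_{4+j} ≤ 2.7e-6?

Rate ρ ≈ e_4/e_3 = 0.0176/0.0291 = 0.6048.
After j more steps, e_{4+j} ≈ 0.0176·ρ^j; need ρ^j ≤ 2.7e-6/0.0176 = 0.000153409.
j ≥ ln(0.000153409)/ln(0.6048) = -8.7824/-0.50286 = 17.465.
So 18 more iterations are needed.

18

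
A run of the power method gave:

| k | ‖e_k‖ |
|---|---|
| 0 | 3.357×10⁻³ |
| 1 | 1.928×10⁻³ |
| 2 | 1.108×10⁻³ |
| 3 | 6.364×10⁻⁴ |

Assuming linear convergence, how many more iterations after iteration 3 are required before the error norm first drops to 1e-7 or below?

16

Rate ρ ≈ ‖e_3‖/‖e_2‖ = 6.364×10⁻⁴/1.108×10⁻³ = 0.5744.
After j more steps, ‖e_{3+j}‖ ≈ 6.364×10⁻⁴·ρ^j; need ρ^j ≤ 1e-7/6.364×10⁻⁴ = 0.000157134.
j ≥ ln(0.000157134)/ln(0.5744) = -8.7584/-0.55443 = 15.797.
So 16 more iterations are needed.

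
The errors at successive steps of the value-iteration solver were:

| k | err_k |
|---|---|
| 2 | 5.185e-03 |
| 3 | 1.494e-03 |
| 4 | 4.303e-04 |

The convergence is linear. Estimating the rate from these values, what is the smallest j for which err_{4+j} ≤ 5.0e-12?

Rate ρ ≈ err_4/err_3 = 4.303e-04/1.494e-03 = 0.2880.
After j more steps, err_{4+j} ≈ 4.303e-04·ρ^j; need ρ^j ≤ 5.0e-12/4.303e-04 = 1.16198e-08.
j ≥ ln(1.16198e-08)/ln(0.2880) = -18.2706/-1.24479 = 14.678.
So 15 more iterations are needed.

15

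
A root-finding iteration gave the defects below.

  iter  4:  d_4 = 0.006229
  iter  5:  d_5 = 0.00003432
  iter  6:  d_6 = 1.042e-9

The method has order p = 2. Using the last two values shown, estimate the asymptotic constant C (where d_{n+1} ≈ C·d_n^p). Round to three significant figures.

0.885

C ≈ d_6 / d_5^2
  = 1.042e-9 / (0.00003432)^2
  = 1.042e-9 / 1.17786e-09 ≈ 0.88465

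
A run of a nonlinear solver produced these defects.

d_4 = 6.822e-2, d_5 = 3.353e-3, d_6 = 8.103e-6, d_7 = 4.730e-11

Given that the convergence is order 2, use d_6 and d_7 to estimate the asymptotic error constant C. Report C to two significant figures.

C ≈ d_7 / d_6^2
  = 4.730e-11 / (8.103e-6)^2
  = 4.730e-11 / 6.56586e-11 ≈ 0.72039

0.72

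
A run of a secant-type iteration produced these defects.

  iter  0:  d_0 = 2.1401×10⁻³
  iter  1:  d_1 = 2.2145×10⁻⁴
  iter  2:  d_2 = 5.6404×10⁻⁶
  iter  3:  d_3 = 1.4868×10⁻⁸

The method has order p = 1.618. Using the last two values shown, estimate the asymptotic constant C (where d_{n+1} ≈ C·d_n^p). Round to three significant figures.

C ≈ d_3 / d_2^1.618
  = 1.4868×10⁻⁸ / (5.6404×10⁻⁶)^1.618
  = 1.4868×10⁻⁸ / 3.21825e-09 ≈ 4.6199

4.62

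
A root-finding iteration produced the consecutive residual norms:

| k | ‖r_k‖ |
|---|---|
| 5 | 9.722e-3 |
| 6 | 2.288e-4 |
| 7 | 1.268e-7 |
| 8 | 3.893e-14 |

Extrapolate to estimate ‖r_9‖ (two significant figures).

3.7e-27

First estimate the order: p ≈ ln(‖r_8‖/‖r_7‖) / ln(‖r_7‖/‖r_6‖) = ln(3.893e-14/1.268e-7)/ln(1.268e-7/2.288e-4) = ln(3.07019e-07)/ln(0.000554196) ≈ 2.0000.
Then ‖r_9‖ ≈ ‖r_8‖·(‖r_8‖/‖r_7‖)^p = 3.893e-14·(3.07019e-07)^2.0000 = 3.893e-14·9.42607e-14 ≈ 3.67e-27.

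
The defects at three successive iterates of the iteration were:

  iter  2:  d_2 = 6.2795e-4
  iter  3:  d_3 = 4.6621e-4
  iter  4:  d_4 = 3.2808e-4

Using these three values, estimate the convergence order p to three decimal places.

p ≈ ln(d_4/d_3) / ln(d_3/d_2)
  = ln(3.2808e-4/4.6621e-4) / ln(4.6621e-4/6.2795e-4)
  = ln(0.703717) / ln(0.742432)
  = -0.351379 / -0.297824 ≈ 1.179821

1.180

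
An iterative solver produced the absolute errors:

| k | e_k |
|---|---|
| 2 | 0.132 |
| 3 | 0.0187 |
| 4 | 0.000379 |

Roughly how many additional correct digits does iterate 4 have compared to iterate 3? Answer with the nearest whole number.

Digits gained ≈ log₁₀(e_3/e_4) = log₁₀(0.0187/0.000379) = log₁₀(49.3404) ≈ 1.693.

2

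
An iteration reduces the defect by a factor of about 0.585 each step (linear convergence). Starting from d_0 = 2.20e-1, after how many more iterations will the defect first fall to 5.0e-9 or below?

33

After k steps, d_k ≈ 2.20e-1·0.585^k.
Need 0.585^k ≤ 5.0e-9/2.20e-1 = 2.27273e-08.
k ≥ ln(2.27273e-08)/ln(0.585) = -17.5997/-0.53614 = 32.827.
Smallest integer k = 33.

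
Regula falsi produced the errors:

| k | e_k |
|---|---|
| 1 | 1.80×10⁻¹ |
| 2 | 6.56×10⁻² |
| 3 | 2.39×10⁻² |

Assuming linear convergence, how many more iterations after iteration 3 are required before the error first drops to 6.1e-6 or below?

9

Rate ρ ≈ e_3/e_2 = 2.39×10⁻²/6.56×10⁻² = 0.3643.
After j more steps, e_{3+j} ≈ 2.39×10⁻²·ρ^j; need ρ^j ≤ 6.1e-6/2.39×10⁻² = 0.00025523.
j ≥ ln(0.00025523)/ln(0.3643) = -8.2733/-1.00978 = 8.193.
So 9 more iterations are needed.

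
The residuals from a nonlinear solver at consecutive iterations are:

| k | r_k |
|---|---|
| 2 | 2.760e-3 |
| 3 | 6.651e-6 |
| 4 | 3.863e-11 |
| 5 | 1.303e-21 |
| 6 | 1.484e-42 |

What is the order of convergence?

Consecutive ratios: r_6/r_5 = 1.484e-42/1.303e-21 = 1.13891e-21, r_5/r_4 = 1.303e-21/3.863e-11 = 3.37303e-11.
p ≈ ln(1.13891e-21)/ln(3.37303e-11) = -48.2242/-24.1126 ≈ 2.00.
So the convergence is quadratic (order 2).

2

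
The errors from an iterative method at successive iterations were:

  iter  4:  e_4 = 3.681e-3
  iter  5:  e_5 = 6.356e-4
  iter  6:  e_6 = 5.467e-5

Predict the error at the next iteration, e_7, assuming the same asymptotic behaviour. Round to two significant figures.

First estimate the order: p ≈ ln(e_6/e_5) / ln(e_5/e_4) = ln(5.467e-5/6.356e-4)/ln(6.356e-4/3.681e-3) = ln(0.0860132)/ln(0.17267) ≈ 1.3968.
Then e_7 ≈ e_6·(e_6/e_5)^p = 5.467e-5·(0.0860132)^1.3968 = 5.467e-5·0.0324938 ≈ 1.776e-06.

1.8e-6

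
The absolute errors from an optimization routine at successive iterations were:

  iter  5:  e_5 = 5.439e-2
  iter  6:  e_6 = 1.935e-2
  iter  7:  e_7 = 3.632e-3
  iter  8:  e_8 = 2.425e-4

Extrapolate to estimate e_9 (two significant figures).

First estimate the order: p ≈ ln(e_8/e_7) / ln(e_7/e_6) = ln(2.425e-4/3.632e-3)/ln(3.632e-3/1.935e-2) = ln(0.0667676)/ln(0.1877) ≈ 1.6179.
Then e_9 ≈ e_8·(e_8/e_7)^p = 2.425e-4·(0.0667676)^1.6179 = 2.425e-4·0.0125391 ≈ 3.041e-06.

3.0e-6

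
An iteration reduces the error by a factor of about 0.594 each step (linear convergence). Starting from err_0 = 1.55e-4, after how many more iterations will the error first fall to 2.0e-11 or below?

31

After k steps, err_k ≈ 1.55e-4·0.594^k.
Need 0.594^k ≤ 2.0e-11/1.55e-4 = 1.29032e-07.
k ≥ ln(1.29032e-07)/ln(0.594) = -15.8632/-0.52088 = 30.455.
Smallest integer k = 31.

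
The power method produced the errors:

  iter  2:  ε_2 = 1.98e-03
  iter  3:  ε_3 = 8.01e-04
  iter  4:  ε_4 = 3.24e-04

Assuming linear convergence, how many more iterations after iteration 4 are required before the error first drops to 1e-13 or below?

25

Rate ρ ≈ ε_4/ε_3 = 3.24e-04/8.01e-04 = 0.4045.
After j more steps, ε_{4+j} ≈ 3.24e-04·ρ^j; need ρ^j ≤ 1e-13/3.24e-04 = 3.08642e-10.
j ≥ ln(3.08642e-10)/ln(0.4045) = -21.8988/-0.90510 = 24.195.
So 25 more iterations are needed.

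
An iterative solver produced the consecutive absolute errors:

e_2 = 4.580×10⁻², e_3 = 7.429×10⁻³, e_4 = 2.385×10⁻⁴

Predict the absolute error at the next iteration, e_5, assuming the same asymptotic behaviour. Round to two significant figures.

First estimate the order: p ≈ ln(e_4/e_3) / ln(e_3/e_2) = ln(2.385×10⁻⁴/7.429×10⁻³)/ln(7.429×10⁻³/4.580×10⁻²) = ln(0.0321039)/ln(0.162205) ≈ 1.8906.
Then e_5 ≈ e_4·(e_4/e_3)^p = 2.385×10⁻⁴·(0.0321039)^1.8906 = 2.385×10⁻⁴·0.00150141 ≈ 3.581e-07.

3.6e-7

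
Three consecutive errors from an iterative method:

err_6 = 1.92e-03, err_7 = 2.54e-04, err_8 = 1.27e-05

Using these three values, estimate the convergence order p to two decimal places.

1.48

p ≈ ln(err_8/err_7) / ln(err_7/err_6)
  = ln(1.27e-05/2.54e-04) / ln(2.54e-04/1.92e-03)
  = ln(0.05) / ln(0.132292)
  = -2.99573 / -2.02274 ≈ 1.48103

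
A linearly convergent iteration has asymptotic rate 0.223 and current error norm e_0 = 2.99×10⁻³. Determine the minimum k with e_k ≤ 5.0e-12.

After k steps, e_k ≈ 2.99×10⁻³·0.223^k.
Need 0.223^k ≤ 5.0e-12/2.99×10⁻³ = 1.67224e-09.
k ≥ ln(1.67224e-09)/ln(0.223) = -20.2091/-1.50058 = 13.468.
Smallest integer k = 14.

14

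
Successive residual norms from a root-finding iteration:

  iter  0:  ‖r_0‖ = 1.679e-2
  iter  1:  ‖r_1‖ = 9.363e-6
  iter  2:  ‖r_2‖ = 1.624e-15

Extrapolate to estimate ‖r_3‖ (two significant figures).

First estimate the order: p ≈ ln(‖r_2‖/‖r_1‖) / ln(‖r_1‖/‖r_0‖) = ln(1.624e-15/9.363e-6)/ln(9.363e-6/1.679e-2) = ln(1.73449e-10)/ln(0.000557653) ≈ 3.0000.
Then ‖r_3‖ ≈ ‖r_2‖·(‖r_2‖/‖r_1‖)^p = 1.624e-15·(1.73449e-10)^3.0000 = 1.624e-15·5.21814e-30 ≈ 8.474e-45.

8.5e-45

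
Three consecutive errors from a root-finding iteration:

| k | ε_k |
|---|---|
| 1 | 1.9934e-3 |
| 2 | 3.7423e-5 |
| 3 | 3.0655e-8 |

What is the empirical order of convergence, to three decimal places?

p ≈ ln(ε_3/ε_2) / ln(ε_2/ε_1)
  = ln(3.0655e-8/3.7423e-5) / ln(3.7423e-5/1.9934e-3)
  = ln(0.000819149) / ln(0.0187735)
  = -7.107245 / -3.975309 ≈ 1.787847

1.788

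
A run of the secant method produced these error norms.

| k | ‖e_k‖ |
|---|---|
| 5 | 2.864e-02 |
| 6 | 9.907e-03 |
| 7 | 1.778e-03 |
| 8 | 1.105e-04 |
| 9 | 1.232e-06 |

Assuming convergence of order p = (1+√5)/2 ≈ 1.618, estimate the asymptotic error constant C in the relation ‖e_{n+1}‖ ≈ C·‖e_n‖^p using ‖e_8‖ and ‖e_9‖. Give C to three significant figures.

3.11

C ≈ ‖e_9‖ / ‖e_8‖^1.618
  = 1.232e-06 / (1.105e-04)^1.618
  = 1.232e-06 / 3.96424e-07 ≈ 3.1078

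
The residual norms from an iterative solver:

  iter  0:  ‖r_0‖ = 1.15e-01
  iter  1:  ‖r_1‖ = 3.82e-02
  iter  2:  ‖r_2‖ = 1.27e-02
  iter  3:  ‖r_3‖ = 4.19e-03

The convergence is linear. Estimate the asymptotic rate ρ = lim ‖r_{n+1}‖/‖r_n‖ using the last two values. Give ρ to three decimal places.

0.330

ρ ≈ ‖r_3‖/‖r_2‖ = 4.19e-03/1.27e-02 = 0.32992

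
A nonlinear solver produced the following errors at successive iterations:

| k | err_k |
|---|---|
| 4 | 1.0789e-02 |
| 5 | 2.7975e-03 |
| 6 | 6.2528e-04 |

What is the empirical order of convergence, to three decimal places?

1.110

p ≈ ln(err_6/err_5) / ln(err_5/err_4)
  = ln(6.2528e-04/2.7975e-03) / ln(2.7975e-03/1.0789e-02)
  = ln(0.223514) / ln(0.259292)
  = -1.498281 / -1.349800 ≈ 1.110002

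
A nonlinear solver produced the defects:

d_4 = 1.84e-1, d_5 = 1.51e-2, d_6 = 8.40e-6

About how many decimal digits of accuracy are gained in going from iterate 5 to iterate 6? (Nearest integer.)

3

Digits gained ≈ log₁₀(d_5/d_6) = log₁₀(1.51e-2/8.40e-6) = log₁₀(1797.62) ≈ 3.255.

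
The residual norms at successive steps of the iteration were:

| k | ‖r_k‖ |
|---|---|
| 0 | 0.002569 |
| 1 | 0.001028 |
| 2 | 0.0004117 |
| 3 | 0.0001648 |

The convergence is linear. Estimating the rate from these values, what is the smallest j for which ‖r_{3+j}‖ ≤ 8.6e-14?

24

Rate ρ ≈ ‖r_3‖/‖r_2‖ = 0.0001648/0.0004117 = 0.4003.
After j more steps, ‖r_{3+j}‖ ≈ 0.0001648·ρ^j; need ρ^j ≤ 8.6e-14/0.0001648 = 5.21845e-10.
j ≥ ln(5.21845e-10)/ln(0.4003) = -21.3737/-0.91554 = 23.345.
So 24 more iterations are needed.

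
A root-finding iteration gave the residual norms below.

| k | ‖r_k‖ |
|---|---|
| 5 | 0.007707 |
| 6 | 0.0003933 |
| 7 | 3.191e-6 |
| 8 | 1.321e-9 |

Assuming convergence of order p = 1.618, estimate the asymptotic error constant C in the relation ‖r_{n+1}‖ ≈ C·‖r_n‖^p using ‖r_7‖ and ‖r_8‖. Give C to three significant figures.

C ≈ ‖r_8‖ / ‖r_7‖^1.618
  = 1.321e-9 / (3.191e-6)^1.618
  = 1.321e-9 / 1.28042e-09 ≈ 1.0317

1.03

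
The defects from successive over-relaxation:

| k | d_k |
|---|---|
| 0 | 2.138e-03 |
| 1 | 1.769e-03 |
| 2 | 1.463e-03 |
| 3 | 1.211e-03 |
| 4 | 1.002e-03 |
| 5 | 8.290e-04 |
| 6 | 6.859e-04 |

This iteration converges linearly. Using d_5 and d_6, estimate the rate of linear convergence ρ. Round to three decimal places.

ρ ≈ d_6/d_5 = 6.859e-04/8.290e-04 = 0.82738

0.827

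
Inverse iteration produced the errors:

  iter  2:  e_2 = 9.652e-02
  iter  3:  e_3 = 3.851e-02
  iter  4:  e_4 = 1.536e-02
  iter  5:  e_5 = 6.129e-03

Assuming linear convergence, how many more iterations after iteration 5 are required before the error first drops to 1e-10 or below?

Rate ρ ≈ e_5/e_4 = 6.129e-03/1.536e-02 = 0.3990.
After j more steps, e_{5+j} ≈ 6.129e-03·ρ^j; need ρ^j ≤ 1e-10/6.129e-03 = 1.63159e-08.
j ≥ ln(1.63159e-08)/ln(0.3990) = -17.9311/-0.91879 = 19.516.
So 20 more iterations are needed.

20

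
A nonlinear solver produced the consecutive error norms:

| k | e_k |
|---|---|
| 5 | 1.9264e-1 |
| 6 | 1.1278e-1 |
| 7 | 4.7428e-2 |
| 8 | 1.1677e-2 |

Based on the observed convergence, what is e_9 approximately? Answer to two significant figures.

First estimate the order: p ≈ ln(e_8/e_7) / ln(e_7/e_6) = ln(1.1677e-2/4.7428e-2)/ln(4.7428e-2/1.1278e-1) = ln(0.246205)/ln(0.420536) ≈ 1.6180.
Then e_9 ≈ e_8·(e_8/e_7)^p = 1.1677e-2·(0.246205)^1.6180 = 1.1677e-2·0.103542 ≈ 0.001209.

1.2e-3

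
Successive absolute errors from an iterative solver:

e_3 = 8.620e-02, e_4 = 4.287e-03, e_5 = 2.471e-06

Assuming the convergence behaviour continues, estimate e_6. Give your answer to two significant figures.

First estimate the order: p ≈ ln(e_5/e_4) / ln(e_4/e_3) = ln(2.471e-06/4.287e-03)/ln(4.287e-03/8.620e-02) = ln(0.000576394)/ln(0.0497332) ≈ 2.4853.
Then e_6 ≈ e_5·(e_5/e_4)^p = 2.471e-06·(0.000576394)^2.4853 = 2.471e-06·8.90053e-09 ≈ 2.199e-14.

2.2e-14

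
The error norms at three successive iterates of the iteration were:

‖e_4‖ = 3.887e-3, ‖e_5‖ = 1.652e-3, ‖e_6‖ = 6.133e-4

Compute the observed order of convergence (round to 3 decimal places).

1.158

p ≈ ln(‖e_6‖/‖e_5‖) / ln(‖e_5‖/‖e_4‖)
  = ln(6.133e-4/1.652e-3) / ln(1.652e-3/3.887e-3)
  = ln(0.371247) / ln(0.425006)
  = -0.990888 / -0.855652 ≈ 1.158050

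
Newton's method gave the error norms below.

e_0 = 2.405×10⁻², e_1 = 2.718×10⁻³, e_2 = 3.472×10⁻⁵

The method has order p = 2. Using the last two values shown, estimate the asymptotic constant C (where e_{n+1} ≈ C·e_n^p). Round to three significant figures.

C ≈ e_2 / e_1^2
  = 3.472×10⁻⁵ / (2.718×10⁻³)^2
  = 3.472×10⁻⁵ / 7.38752e-06 ≈ 4.6998

4.70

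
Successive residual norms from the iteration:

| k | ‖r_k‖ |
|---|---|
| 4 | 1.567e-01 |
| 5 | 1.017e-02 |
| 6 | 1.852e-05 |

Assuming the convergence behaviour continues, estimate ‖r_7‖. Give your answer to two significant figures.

8.9e-12

First estimate the order: p ≈ ln(‖r_6‖/‖r_5‖) / ln(‖r_5‖/‖r_4‖) = ln(1.852e-05/1.017e-02)/ln(1.017e-02/1.567e-01) = ln(0.00182104)/ln(0.0649011) ≈ 2.3066.
Then ‖r_7‖ ≈ ‖r_6‖·(‖r_6‖/‖r_5‖)^p = 1.852e-05·(0.00182104)^2.3066 = 1.852e-05·4.7935e-07 ≈ 8.878e-12.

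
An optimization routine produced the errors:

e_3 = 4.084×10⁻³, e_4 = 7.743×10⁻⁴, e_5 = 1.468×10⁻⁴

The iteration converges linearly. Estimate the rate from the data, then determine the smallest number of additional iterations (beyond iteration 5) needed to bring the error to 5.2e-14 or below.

14

Rate ρ ≈ e_5/e_4 = 1.468×10⁻⁴/7.743×10⁻⁴ = 0.1896.
After j more steps, e_{5+j} ≈ 1.468×10⁻⁴·ρ^j; need ρ^j ≤ 5.2e-14/1.468×10⁻⁴ = 3.54223e-10.
j ≥ ln(3.54223e-10)/ln(0.1896) = -21.7611/-1.66284 = 13.087.
So 14 more iterations are needed.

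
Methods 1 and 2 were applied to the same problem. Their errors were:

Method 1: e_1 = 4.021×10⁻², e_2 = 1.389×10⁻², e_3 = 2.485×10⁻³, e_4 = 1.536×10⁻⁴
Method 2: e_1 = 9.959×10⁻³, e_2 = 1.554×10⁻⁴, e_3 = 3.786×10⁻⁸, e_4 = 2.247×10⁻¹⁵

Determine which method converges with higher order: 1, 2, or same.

Method 1: p ≈ ln(1.536×10⁻⁴/2.485×10⁻³)/ln(2.485×10⁻³/1.389×10⁻²) ≈ 1.62.
Method 2: p ≈ ln(2.247×10⁻¹⁵/3.786×10⁻⁸)/ln(3.786×10⁻⁸/1.554×10⁻⁴) ≈ 2.00.
Method 2 has the higher order (≈2.0 vs ≈1.6).

2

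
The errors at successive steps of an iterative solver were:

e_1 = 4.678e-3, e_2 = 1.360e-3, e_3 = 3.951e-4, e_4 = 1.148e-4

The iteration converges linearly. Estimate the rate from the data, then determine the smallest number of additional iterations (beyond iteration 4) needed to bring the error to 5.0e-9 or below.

Rate ρ ≈ e_4/e_3 = 1.148e-4/3.951e-4 = 0.2906.
After j more steps, e_{4+j} ≈ 1.148e-4·ρ^j; need ρ^j ≤ 5.0e-9/1.148e-4 = 4.3554e-05.
j ≥ ln(4.3554e-05)/ln(0.2906) = -10.0415/-1.23581 = 8.125.
So 9 more iterations are needed.

9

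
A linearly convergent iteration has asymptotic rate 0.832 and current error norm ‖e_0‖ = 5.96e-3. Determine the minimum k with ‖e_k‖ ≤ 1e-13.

After k steps, ‖e_k‖ ≈ 5.96e-3·0.832^k.
Need 0.832^k ≤ 1e-13/5.96e-3 = 1.67785e-11.
k ≥ ln(1.67785e-11)/ln(0.832) = -24.8109/-0.18392 = 134.901.
Smallest integer k = 135.

135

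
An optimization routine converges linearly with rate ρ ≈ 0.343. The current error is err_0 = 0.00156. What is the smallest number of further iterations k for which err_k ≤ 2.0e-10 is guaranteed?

15

After k steps, err_k ≈ 0.00156·0.343^k.
Need 0.343^k ≤ 2.0e-10/0.00156 = 1.28205e-07.
k ≥ ln(1.28205e-07)/ln(0.343) = -15.8696/-1.07002 = 14.831.
Smallest integer k = 15.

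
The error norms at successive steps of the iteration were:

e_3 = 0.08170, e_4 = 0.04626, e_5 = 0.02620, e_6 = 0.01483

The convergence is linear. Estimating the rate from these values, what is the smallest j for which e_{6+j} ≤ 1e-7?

21

Rate ρ ≈ e_6/e_5 = 0.01483/0.02620 = 0.5660.
After j more steps, e_{6+j} ≈ 0.01483·ρ^j; need ρ^j ≤ 1e-7/0.01483 = 6.74309e-06.
j ≥ ln(6.74309e-06)/ln(0.5660) = -11.9070/-0.56916 = 20.920.
So 21 more iterations are needed.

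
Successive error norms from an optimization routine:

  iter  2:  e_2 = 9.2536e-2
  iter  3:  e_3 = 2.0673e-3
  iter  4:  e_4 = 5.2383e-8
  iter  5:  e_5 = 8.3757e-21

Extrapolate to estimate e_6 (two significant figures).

2.0e-56

First estimate the order: p ≈ ln(e_5/e_4) / ln(e_4/e_3) = ln(8.3757e-21/5.2383e-8)/ln(5.2383e-8/2.0673e-3) = ln(1.59893e-13)/ln(2.53388e-05) ≈ 2.7841.
Then e_6 ≈ e_5·(e_5/e_4)^p = 8.3757e-21·(1.59893e-13)^2.7841 = 8.3757e-21·2.36691e-36 ≈ 1.982e-56.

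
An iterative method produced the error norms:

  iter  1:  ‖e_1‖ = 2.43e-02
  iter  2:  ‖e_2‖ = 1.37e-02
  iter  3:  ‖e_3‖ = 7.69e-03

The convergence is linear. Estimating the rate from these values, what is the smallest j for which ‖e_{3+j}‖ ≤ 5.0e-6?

Rate ρ ≈ ‖e_3‖/‖e_2‖ = 7.69e-03/1.37e-02 = 0.5613.
After j more steps, ‖e_{3+j}‖ ≈ 7.69e-03·ρ^j; need ρ^j ≤ 5.0e-6/7.69e-03 = 0.000650195.
j ≥ ln(0.000650195)/ln(0.5613) = -7.3382/-0.57750 = 12.707.
So 13 more iterations are needed.

13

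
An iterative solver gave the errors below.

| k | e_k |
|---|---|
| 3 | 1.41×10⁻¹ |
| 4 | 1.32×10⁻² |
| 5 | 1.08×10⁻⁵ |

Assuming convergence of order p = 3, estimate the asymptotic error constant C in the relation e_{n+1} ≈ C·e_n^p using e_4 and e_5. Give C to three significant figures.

4.70

C ≈ e_5 / e_4^3
  = 1.08×10⁻⁵ / (1.32×10⁻²)^3
  = 1.08×10⁻⁵ / 2.29997e-06 ≈ 4.6957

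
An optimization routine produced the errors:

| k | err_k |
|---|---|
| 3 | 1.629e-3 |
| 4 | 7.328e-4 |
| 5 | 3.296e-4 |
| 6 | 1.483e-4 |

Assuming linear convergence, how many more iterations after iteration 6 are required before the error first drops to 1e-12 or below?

24

Rate ρ ≈ err_6/err_5 = 1.483e-4/3.296e-4 = 0.4499.
After j more steps, err_{6+j} ≈ 1.483e-4·ρ^j; need ρ^j ≤ 1e-12/1.483e-4 = 6.74309e-09.
j ≥ ln(6.74309e-09)/ln(0.4499) = -18.8147/-0.79873 = 23.556.
So 24 more iterations are needed.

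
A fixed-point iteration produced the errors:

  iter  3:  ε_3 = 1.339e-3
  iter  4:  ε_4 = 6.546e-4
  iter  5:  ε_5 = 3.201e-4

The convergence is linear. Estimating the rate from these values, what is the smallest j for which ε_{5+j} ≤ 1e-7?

12

Rate ρ ≈ ε_5/ε_4 = 3.201e-4/6.546e-4 = 0.4890.
After j more steps, ε_{5+j} ≈ 3.201e-4·ρ^j; need ρ^j ≤ 1e-7/3.201e-4 = 0.000312402.
j ≥ ln(0.000312402)/ln(0.4890) = -8.0712/-0.71539 = 11.282.
So 12 more iterations are needed.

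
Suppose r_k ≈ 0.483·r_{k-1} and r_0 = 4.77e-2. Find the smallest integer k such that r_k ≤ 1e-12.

34

After k steps, r_k ≈ 4.77e-2·0.483^k.
Need 0.483^k ≤ 1e-12/4.77e-2 = 2.09644e-11.
k ≥ ln(2.09644e-11)/ln(0.483) = -24.5882/-0.72774 = 33.787.
Smallest integer k = 34.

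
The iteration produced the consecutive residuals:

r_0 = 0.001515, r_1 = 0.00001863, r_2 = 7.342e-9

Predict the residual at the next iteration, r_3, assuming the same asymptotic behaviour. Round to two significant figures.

6.3e-15

First estimate the order: p ≈ ln(r_2/r_1) / ln(r_1/r_0) = ln(7.342e-9/0.00001863)/ln(0.00001863/0.001515) = ln(0.000394096)/ln(0.012297) ≈ 1.7822.
Then r_3 ≈ r_2·(r_2/r_1)^p = 7.342e-9·(0.000394096)^1.7822 = 7.342e-9·8.5641e-07 ≈ 6.288e-15.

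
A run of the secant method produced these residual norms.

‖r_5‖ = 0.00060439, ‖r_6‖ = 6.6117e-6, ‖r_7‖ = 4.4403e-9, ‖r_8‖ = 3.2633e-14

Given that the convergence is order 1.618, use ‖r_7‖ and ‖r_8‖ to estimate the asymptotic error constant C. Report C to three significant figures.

C ≈ ‖r_8‖ / ‖r_7‖^1.618
  = 3.2633e-14 / (4.4403e-9)^1.618
  = 3.2633e-14 / 3.05853e-14 ≈ 1.0669

1.07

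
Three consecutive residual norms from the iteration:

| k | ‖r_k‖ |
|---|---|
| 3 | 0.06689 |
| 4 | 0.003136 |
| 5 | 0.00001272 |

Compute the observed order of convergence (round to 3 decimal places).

1.800

p ≈ ln(‖r_5‖/‖r_4‖) / ln(‖r_4‖/‖r_3‖)
  = ln(0.00001272/0.003136) / ln(0.003136/0.06689)
  = ln(0.00405612) / ln(0.0468829)
  = -5.507528 / -3.060102 ≈ 1.799786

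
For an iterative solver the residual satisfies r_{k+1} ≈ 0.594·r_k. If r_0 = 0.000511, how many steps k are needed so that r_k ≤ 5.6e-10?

After k steps, r_k ≈ 0.000511·0.594^k.
Need 0.594^k ≤ 5.6e-10/0.000511 = 1.09589e-06.
k ≥ ln(1.09589e-06)/ln(0.594) = -13.7239/-0.52088 = 26.348.
Smallest integer k = 27.

27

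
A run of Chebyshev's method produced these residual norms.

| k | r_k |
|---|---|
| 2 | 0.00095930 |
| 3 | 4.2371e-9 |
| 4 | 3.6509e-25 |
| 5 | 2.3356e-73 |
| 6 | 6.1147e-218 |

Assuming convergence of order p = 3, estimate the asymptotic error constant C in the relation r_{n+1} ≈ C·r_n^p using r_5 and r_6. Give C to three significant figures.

4.80

C ≈ r_6 / r_5^3
  = 6.1147e-218 / (2.3356e-73)^3
  = 6.1147e-218 / 1.27408e-218 ≈ 4.7993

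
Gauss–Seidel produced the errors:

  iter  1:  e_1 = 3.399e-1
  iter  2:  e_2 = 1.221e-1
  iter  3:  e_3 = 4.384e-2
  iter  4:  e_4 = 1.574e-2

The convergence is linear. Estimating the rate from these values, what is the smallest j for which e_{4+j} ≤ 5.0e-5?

6

Rate ρ ≈ e_4/e_3 = 1.574e-2/4.384e-2 = 0.3590.
After j more steps, e_{4+j} ≈ 1.574e-2·ρ^j; need ρ^j ≤ 5.0e-5/1.574e-2 = 0.00317662.
j ≥ ln(0.00317662)/ln(0.3590) = -5.7519/-1.02443 = 5.615.
So 6 more iterations are needed.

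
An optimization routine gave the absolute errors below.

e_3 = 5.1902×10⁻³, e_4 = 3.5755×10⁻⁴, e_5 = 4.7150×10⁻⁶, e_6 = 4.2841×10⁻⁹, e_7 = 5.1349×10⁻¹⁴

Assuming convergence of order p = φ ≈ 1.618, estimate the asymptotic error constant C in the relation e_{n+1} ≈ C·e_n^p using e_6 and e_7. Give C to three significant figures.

C ≈ e_7 / e_6^1.618
  = 5.1349×10⁻¹⁴ / (4.2841×10⁻⁹)^1.618
  = 5.1349×10⁻¹⁴ / 2.88635e-14 ≈ 1.779

1.78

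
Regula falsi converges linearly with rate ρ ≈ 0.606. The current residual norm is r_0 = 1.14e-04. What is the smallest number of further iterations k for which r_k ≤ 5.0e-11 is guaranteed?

After k steps, r_k ≈ 1.14e-04·0.606^k.
Need 0.606^k ≤ 5.0e-11/1.14e-04 = 4.38596e-07.
k ≥ ln(4.38596e-07)/ln(0.606) = -14.6397/-0.50088 = 29.228.
Smallest integer k = 30.

30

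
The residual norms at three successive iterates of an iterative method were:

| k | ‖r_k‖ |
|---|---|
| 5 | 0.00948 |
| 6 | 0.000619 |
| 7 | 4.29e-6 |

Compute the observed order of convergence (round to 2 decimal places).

p ≈ ln(‖r_7‖/‖r_6‖) / ln(‖r_6‖/‖r_5‖)
  = ln(4.29e-6/0.000619) / ln(0.000619/0.00948)
  = ln(0.00693053) / ln(0.0652954)
  = -4.97182 / -2.72883 ≈ 1.82196

1.82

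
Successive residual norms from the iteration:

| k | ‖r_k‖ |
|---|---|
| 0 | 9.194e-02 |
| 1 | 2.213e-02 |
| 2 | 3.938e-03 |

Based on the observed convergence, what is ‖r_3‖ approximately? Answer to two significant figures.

First estimate the order: p ≈ ln(‖r_2‖/‖r_1‖) / ln(‖r_1‖/‖r_0‖) = ln(3.938e-03/2.213e-02)/ln(2.213e-02/9.194e-02) = ln(0.177948)/ln(0.2407) ≈ 1.2121.
Then ‖r_3‖ ≈ ‖r_2‖·(‖r_2‖/‖r_1‖)^p = 3.938e-03·(0.177948)^1.2121 = 3.938e-03·0.12339 ≈ 0.0004859.

4.9e-4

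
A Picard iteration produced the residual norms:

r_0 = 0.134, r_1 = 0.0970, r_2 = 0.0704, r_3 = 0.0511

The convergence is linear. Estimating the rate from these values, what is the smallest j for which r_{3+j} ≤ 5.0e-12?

Rate ρ ≈ r_3/r_2 = 0.0511/0.0704 = 0.7259.
After j more steps, r_{3+j} ≈ 0.0511·ρ^j; need ρ^j ≤ 5.0e-12/0.0511 = 9.78474e-11.
j ≥ ln(9.78474e-11)/ln(0.7259) = -23.0476/-0.32034 = 71.947.
So 72 more iterations are needed.

72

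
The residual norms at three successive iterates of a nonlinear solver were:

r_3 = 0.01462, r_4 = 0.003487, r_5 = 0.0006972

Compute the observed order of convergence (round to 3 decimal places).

1.123

p ≈ ln(r_5/r_4) / ln(r_4/r_3)
  = ln(0.0006972/0.003487) / ln(0.003487/0.01462)
  = ln(0.199943) / ln(0.238509)
  = -1.609723 / -1.433348 ≈ 1.123051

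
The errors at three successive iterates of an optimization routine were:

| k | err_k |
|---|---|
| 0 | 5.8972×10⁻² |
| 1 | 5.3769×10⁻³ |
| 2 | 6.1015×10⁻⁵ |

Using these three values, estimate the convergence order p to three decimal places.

p ≈ ln(err_2/err_1) / ln(err_1/err_0)
  = ln(6.1015×10⁻⁵/5.3769×10⁻³) / ln(5.3769×10⁻³/5.8972×10⁻²)
  = ln(0.0113476) / ln(0.0911772)
  = -4.478749 / -2.394950 ≈ 1.870080

1.870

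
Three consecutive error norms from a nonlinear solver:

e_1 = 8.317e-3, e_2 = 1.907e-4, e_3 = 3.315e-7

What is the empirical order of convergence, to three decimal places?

1.683

p ≈ ln(e_3/e_2) / ln(e_2/e_1)
  = ln(3.315e-7/1.907e-4) / ln(1.907e-4/8.317e-3)
  = ln(0.00173833) / ln(0.0229289)
  = -6.354830 / -3.775357 ≈ 1.683239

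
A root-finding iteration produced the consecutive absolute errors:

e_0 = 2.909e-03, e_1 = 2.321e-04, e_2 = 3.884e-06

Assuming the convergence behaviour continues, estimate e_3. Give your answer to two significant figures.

First estimate the order: p ≈ ln(e_2/e_1) / ln(e_1/e_0) = ln(3.884e-06/2.321e-04)/ln(2.321e-04/2.909e-03) = ln(0.0167342)/ln(0.0797869) ≈ 1.6177.
Then e_3 ≈ e_2·(e_2/e_1)^p = 3.884e-06·(0.0167342)^1.6177 = 3.884e-06·0.0013376 ≈ 5.195e-09.

5.2e-9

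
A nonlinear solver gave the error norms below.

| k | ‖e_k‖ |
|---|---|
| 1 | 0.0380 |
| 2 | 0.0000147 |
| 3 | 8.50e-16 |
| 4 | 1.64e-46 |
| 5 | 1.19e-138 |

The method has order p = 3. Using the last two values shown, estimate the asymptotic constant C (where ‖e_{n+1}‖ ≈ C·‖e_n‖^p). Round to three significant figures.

C ≈ ‖e_5‖ / ‖e_4‖^3
  = 1.19e-138 / (1.64e-46)^3
  = 1.19e-138 / 4.41094e-138 ≈ 0.26978

0.270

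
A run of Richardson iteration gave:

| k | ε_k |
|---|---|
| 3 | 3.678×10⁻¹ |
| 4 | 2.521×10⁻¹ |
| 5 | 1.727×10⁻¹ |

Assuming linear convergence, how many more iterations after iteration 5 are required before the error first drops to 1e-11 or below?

Rate ρ ≈ ε_5/ε_4 = 1.727×10⁻¹/2.521×10⁻¹ = 0.6850.
After j more steps, ε_{5+j} ≈ 1.727×10⁻¹·ρ^j; need ρ^j ≤ 1e-11/1.727×10⁻¹ = 5.79039e-11.
j ≥ ln(5.79039e-11)/ln(0.6850) = -23.5722/-0.37834 = 62.304.
So 63 more iterations are needed.

63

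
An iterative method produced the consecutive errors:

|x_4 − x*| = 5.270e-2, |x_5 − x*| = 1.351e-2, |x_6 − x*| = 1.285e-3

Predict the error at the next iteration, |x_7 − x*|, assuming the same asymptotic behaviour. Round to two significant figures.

First estimate the order: p ≈ ln(|x_6 − x*|/|x_5 − x*|) / ln(|x_5 − x*|/|x_4 − x*|) = ln(1.285e-3/1.351e-2)/ln(1.351e-2/5.270e-2) = ln(0.0951147)/ln(0.256357) ≈ 1.7284.
Then |x_7 − x*| ≈ |x_6 − x*|·(|x_6 − x*|/|x_5 − x*|)^p = 1.285e-3·(0.0951147)^1.7284 = 1.285e-3·0.0171397 ≈ 2.202e-05.

2.2e-5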